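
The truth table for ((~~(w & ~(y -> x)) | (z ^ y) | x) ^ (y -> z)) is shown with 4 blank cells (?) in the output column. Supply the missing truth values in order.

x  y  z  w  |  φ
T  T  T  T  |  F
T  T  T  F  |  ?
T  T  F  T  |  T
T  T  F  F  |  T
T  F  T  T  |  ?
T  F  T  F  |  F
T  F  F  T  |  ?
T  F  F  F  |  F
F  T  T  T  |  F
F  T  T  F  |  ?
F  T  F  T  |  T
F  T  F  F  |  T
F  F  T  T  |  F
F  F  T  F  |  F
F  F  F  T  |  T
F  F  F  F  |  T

Row x=T, y=T, z=T, w=F: (~~(w & ~(y -> x)) | (z ^ y) | x) = T, (y -> z) = T, so the formula = F.
Row x=T, y=F, z=T, w=T: (~~(w & ~(y -> x)) | (z ^ y) | x) = T, (y -> z) = T, so the formula = F.
Row x=T, y=F, z=F, w=T: (~~(w & ~(y -> x)) | (z ^ y) | x) = T, (y -> z) = T, so the formula = F.
Row x=F, y=T, z=T, w=F: (~~(w & ~(y -> x)) | (z ^ y) | x) = F, (y -> z) = T, so the formula = T.

F, F, F, T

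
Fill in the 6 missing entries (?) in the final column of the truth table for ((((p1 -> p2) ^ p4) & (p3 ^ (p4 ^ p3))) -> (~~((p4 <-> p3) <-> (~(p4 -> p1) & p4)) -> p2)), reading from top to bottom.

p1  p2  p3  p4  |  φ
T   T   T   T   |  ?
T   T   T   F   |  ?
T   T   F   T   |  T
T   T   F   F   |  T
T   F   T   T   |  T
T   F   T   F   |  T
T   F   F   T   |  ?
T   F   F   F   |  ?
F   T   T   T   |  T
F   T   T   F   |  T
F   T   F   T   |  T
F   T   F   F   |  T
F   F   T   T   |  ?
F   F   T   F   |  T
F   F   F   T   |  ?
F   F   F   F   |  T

T, T, F, T, T, T

Row p1=T, p2=T, p3=T, p4=T: (((p1 -> p2) ^ p4) & (p3 ^ (p4 ^ p3))) = F, (~~((p4 <-> p3) <-> (~(p4 -> p1) & p4)) -> p2) = T, so the formula = T.
Row p1=T, p2=T, p3=T, p4=F: (((p1 -> p2) ^ p4) & (p3 ^ (p4 ^ p3))) = F, (~~((p4 <-> p3) <-> (~(p4 -> p1) & p4)) -> p2) = T, so the formula = T.
Row p1=T, p2=F, p3=F, p4=T: (((p1 -> p2) ^ p4) & (p3 ^ (p4 ^ p3))) = T, (~~((p4 <-> p3) <-> (~(p4 -> p1) & p4)) -> p2) = F, so the formula = F.
Row p1=T, p2=F, p3=F, p4=F: (((p1 -> p2) ^ p4) & (p3 ^ (p4 ^ p3))) = F, (~~((p4 <-> p3) <-> (~(p4 -> p1) & p4)) -> p2) = T, so the formula = T.
Row p1=F, p2=F, p3=T, p4=T: (((p1 -> p2) ^ p4) & (p3 ^ (p4 ^ p3))) = F, (~~((p4 <-> p3) <-> (~(p4 -> p1) & p4)) -> p2) = F, so the formula = T.
Row p1=F, p2=F, p3=F, p4=T: (((p1 -> p2) ^ p4) & (p3 ^ (p4 ^ p3))) = F, (~~((p4 <-> p3) <-> (~(p4 -> p1) & p4)) -> p2) = T, so the formula = T.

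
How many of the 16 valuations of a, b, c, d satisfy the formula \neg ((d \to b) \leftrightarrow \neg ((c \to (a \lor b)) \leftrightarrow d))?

a  b  c  d  |  φ
F  F  F  F  |  F
F  F  F  T  |  F
F  F  T  F  |  T
F  F  T  T  |  T
F  T  F  F  |  F
F  T  F  T  |  T
F  T  T  F  |  F
F  T  T  T  |  T
T  F  F  F  |  F
T  F  F  T  |  F
T  F  T  F  |  F
T  F  T  T  |  F
T  T  F  F  |  F
T  T  F  T  |  T
T  T  T  F  |  F
T  T  T  T  |  T
The formula is true on 6 of the 16 rows.

6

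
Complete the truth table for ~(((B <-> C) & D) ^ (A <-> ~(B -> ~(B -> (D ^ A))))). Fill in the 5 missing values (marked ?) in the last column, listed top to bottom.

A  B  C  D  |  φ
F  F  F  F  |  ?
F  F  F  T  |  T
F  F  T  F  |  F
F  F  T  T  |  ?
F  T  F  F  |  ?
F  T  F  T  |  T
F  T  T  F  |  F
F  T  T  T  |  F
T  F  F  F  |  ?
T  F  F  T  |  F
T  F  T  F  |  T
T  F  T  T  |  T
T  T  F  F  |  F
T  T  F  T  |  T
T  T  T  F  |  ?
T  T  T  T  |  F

F, F, F, T, F

Row A=F, B=F, C=F, D=F: ((B <-> C) & D) = F, (A <-> ~(B -> ~(B -> (D ^ A)))) = T, (((B <-> C) & D) ^ (A <-> ~(B -> ~(B -> (D ^ A))))) = T, so the formula = F.
Row A=F, B=F, C=T, D=T: ((B <-> C) & D) = F, (A <-> ~(B -> ~(B -> (D ^ A)))) = T, (((B <-> C) & D) ^ (A <-> ~(B -> ~(B -> (D ^ A))))) = T, so the formula = F.
Row A=F, B=T, C=F, D=F: ((B <-> C) & D) = F, (A <-> ~(B -> ~(B -> (D ^ A)))) = T, (((B <-> C) & D) ^ (A <-> ~(B -> ~(B -> (D ^ A))))) = T, so the formula = F.
Row A=T, B=F, C=F, D=F: ((B <-> C) & D) = F, (A <-> ~(B -> ~(B -> (D ^ A)))) = F, (((B <-> C) & D) ^ (A <-> ~(B -> ~(B -> (D ^ A))))) = F, so the formula = T.
Row A=T, B=T, C=T, D=F: ((B <-> C) & D) = F, (A <-> ~(B -> ~(B -> (D ^ A)))) = T, (((B <-> C) & D) ^ (A <-> ~(B -> ~(B -> (D ^ A))))) = T, so the formula = F.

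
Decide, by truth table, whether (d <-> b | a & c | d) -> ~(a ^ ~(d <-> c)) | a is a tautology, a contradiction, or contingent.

  a      b      c      d       (a & c)  (b | (a & c))  ((b | (a & c)) | d)  (d <-> ((b | (a & c)) | d))  (d <-> c)  ~(d <-> c)  (a ^ ~(d <-> c))  ~(a ^ ~(d <-> c))  (~(a ^ ~(d <-> c)) | a)    φ  
 True   True   True   True       True        True              True                     True                True      False           True              False                  True            True
 True   True   True  False       True        True              True                    False               False       True          False               True                  True            True
 True   True  False   True      False        True              True                     True               False       True          False               True                  True            True
 True   True  False  False      False        True              True                    False                True      False           True              False                  True            True
 True  False   True   True       True        True              True                     True                True      False           True              False                  True            True
 True  False   True  False       True        True              True                    False               False       True          False               True                  True            True
 True  False  False   True      False       False              True                     True               False       True          False               True                  True            True
 True  False  False  False      False       False             False                     True                True      False           True              False                  True            True
False   True   True   True      False        True              True                     True                True      False          False               True                  True            True
False   True   True  False      False        True              True                    False               False       True           True              False                 False            True
False   True  False   True      False        True              True                     True               False       True           True              False                 False           False
False   True  False  False      False        True              True                    False                True      False          False               True                  True            True
False  False   True   True      False       False              True                     True                True      False          False               True                  True            True
False  False   True  False      False       False             False                     True               False       True           True              False                 False           False
False  False  False   True      False       False              True                     True               False       True           True              False                 False           False
False  False  False  False      False       False             False                     True                True      False          False               True                  True            True
13 of 16 rows are True, so the formula is contingent.

contingent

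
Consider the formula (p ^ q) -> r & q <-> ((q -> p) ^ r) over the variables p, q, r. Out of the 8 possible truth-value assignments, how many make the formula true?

5

p | q | r || (p ^ q) | (r & q) | ((p ^ q) -> (r & q)) | (q -> p) | ((q -> p) ^ r) | φ
T | T | T ||    F    |    T    |          T           |    T     |       F        | F
T | T | F ||    F    |    F    |          T           |    T     |       T        | T
T | F | T ||    T    |    F    |          F           |    T     |       F        | T
T | F | F ||    T    |    F    |          F           |    T     |       T        | F
F | T | T ||    T    |    T    |          T           |    F     |       T        | T
F | T | F ||    T    |    F    |          F           |    F     |       F        | T
F | F | T ||    F    |    F    |          T           |    T     |       F        | F
F | F | F ||    F    |    F    |          T           |    T     |       T        | T
The formula is true on 5 of the 8 rows.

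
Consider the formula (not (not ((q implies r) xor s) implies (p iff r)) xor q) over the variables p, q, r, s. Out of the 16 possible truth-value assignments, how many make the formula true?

p | q | r | s || (q implies r) | ((q implies r) xor s) | not ((q implies r) xor s) | (p iff r) | φ
T | T | T | T ||       T       |           F           |             T             |     T     | T
T | T | T | F ||       T       |           T           |             F             |     T     | T
T | T | F | T ||       F       |           T           |             F             |     F     | T
T | T | F | F ||       F       |           F           |             T             |     F     | F
T | F | T | T ||       T       |           F           |             T             |     T     | F
T | F | T | F ||       T       |           T           |             F             |     T     | F
T | F | F | T ||       T       |           F           |             T             |     F     | T
T | F | F | F ||       T       |           T           |             F             |     F     | F
F | T | T | T ||       T       |           F           |             T             |     F     | F
F | T | T | F ||       T       |           T           |             F             |     F     | T
F | T | F | T ||       F       |           T           |             F             |     T     | T
F | T | F | F ||       F       |           F           |             T             |     T     | T
F | F | T | T ||       T       |           F           |             T             |     F     | T
F | F | T | F ||       T       |           T           |             F             |     F     | F
F | F | F | T ||       T       |           F           |             T             |     T     | F
F | F | F | F ||       T       |           T           |             F             |     T     | F
The formula is true on 8 of the 16 rows.

8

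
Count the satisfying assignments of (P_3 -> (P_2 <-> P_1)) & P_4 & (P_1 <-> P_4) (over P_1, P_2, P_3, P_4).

P_1  P_2  P_3  P_4  |  φ
 T    T    T    T   |  T
 T    T    T    F   |  F
 T    T    F    T   |  T
 T    T    F    F   |  F
 T    F    T    T   |  F
 T    F    T    F   |  F
 T    F    F    T   |  T
 T    F    F    F   |  F
 F    T    T    T   |  F
 F    T    T    F   |  F
 F    T    F    T   |  F
 F    T    F    F   |  F
 F    F    T    T   |  F
 F    F    T    F   |  F
 F    F    F    T   |  F
 F    F    F    F   |  F
The formula is true on 3 of the 16 rows.

3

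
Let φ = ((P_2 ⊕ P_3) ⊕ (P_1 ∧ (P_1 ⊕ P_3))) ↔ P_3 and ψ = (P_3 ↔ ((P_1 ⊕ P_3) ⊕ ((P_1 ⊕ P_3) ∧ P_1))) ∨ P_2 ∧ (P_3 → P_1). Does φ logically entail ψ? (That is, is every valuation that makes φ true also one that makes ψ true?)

 P_1  |  P_2  |  P_3  ||   φ   |   ψ  
 True |  True |  True || False |  True
 True |  True | False ||  True |  True
 True | False |  True ||  True | False
 True | False | False || False |  True
False |  True |  True || False |  True
False |  True | False || False |  True
False | False |  True ||  True |  True
False | False | False ||  True |  True
At P_1=True, P_2=False, P_3=True we have φ true but ψ false, so φ does not entail ψ.

no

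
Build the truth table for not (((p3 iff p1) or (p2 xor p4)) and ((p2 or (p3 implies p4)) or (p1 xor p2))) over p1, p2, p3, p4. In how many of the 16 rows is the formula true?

4

p1 | p2 | p3 | p4 | (p3 iff p1) | (p2 xor p4) | ((p3 iff p1) or (p2 xor p4)) | (p3 implies p4) | (p2 or (p3 implies p4)) | (p1 xor p2) | φ
-- | -- | -- | -- | ----------- | ----------- | ---------------------------- | --------------- | ----------------------- | ----------- | -
T  | T  | T  | T  |      T      |      F      |              T               |        T        |            T            |      F      | F
T  | T  | T  | F  |      T      |      T      |              T               |        F        |            T            |      F      | F
T  | T  | F  | T  |      F      |      F      |              F               |        T        |            T            |      F      | T
T  | T  | F  | F  |      F      |      T      |              T               |        T        |            T            |      F      | F
T  | F  | T  | T  |      T      |      T      |              T               |        T        |            T            |      T      | F
T  | F  | T  | F  |      T      |      F      |              T               |        F        |            F            |      T      | F
T  | F  | F  | T  |      F      |      T      |              T               |        T        |            T            |      T      | F
T  | F  | F  | F  |      F      |      F      |              F               |        T        |            T            |      T      | T
F  | T  | T  | T  |      F      |      F      |              F               |        T        |            T            |      T      | T
F  | T  | T  | F  |      F      |      T      |              T               |        F        |            T            |      T      | F
F  | T  | F  | T  |      T      |      F      |              T               |        T        |            T            |      T      | F
F  | T  | F  | F  |      T      |      T      |              T               |        T        |            T            |      T      | F
F  | F  | T  | T  |      F      |      T      |              T               |        T        |            T            |      F      | F
F  | F  | T  | F  |      F      |      F      |              F               |        F        |            F            |      F      | T
F  | F  | F  | T  |      T      |      T      |              T               |        T        |            T            |      F      | F
F  | F  | F  | F  |      T      |      F      |              T               |        T        |            T            |      F      | F
The formula is true on 4 of the 16 rows.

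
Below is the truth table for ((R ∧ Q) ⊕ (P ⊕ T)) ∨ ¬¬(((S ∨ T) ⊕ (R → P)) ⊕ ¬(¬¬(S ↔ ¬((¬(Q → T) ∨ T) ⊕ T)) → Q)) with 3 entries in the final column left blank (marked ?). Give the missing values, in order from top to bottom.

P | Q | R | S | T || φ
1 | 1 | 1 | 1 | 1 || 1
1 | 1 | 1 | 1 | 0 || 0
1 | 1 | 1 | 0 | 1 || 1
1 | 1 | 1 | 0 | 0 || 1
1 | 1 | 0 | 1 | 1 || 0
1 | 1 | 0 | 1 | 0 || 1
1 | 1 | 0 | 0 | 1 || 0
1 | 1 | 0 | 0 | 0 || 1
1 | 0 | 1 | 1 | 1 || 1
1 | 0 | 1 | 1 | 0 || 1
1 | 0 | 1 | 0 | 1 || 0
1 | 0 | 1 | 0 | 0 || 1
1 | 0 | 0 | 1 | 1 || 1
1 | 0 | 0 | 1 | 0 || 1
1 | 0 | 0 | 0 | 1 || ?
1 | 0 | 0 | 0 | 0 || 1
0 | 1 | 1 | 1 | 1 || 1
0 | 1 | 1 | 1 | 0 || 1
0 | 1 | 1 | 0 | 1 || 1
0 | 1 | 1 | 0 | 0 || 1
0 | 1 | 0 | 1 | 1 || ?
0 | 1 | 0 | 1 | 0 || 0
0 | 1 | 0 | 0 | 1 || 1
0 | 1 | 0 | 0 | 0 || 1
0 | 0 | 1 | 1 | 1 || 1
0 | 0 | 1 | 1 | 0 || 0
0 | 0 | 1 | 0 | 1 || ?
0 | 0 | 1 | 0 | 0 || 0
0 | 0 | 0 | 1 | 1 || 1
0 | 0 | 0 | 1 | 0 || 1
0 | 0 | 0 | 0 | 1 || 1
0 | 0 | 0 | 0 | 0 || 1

Row P=1, Q=0, R=0, S=0, T=1: ((R ∧ Q) ⊕ (P ⊕ T)) = 0, ¬¬(((S ∨ T) ⊕ (R → P)) ⊕ ¬(¬¬(S ↔ ¬((¬(Q → T) ∨ T) ⊕ T)) → Q)) = 0, so the formula = 0.
Row P=0, Q=1, R=0, S=1, T=1: ((R ∧ Q) ⊕ (P ⊕ T)) = 1, ¬¬(((S ∨ T) ⊕ (R → P)) ⊕ ¬(¬¬(S ↔ ¬((¬(Q → T) ∨ T) ⊕ T)) → Q)) = 0, so the formula = 1.
Row P=0, Q=0, R=1, S=0, T=1: ((R ∧ Q) ⊕ (P ⊕ T)) = 1, ¬¬(((S ∨ T) ⊕ (R → P)) ⊕ ¬(¬¬(S ↔ ¬((¬(Q → T) ∨ T) ⊕ T)) → Q)) = 1, so the formula = 1.

0, 1, 1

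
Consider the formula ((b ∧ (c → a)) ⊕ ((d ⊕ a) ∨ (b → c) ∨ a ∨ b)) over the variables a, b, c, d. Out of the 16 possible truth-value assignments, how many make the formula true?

a  b  c  d  |  (c → a)  (b ∧ (c → a))  (d ⊕ a)  (b → c)  ((d ⊕ a) ∨ (b → c) ∨ a ∨ b)  φ
T  T  T  T  |     T           T           F        T                  T               F
T  T  T  F  |     T           T           T        T                  T               F
T  T  F  T  |     T           T           F        F                  T               F
T  T  F  F  |     T           T           T        F                  T               F
T  F  T  T  |     T           F           F        T                  T               T
T  F  T  F  |     T           F           T        T                  T               T
T  F  F  T  |     T           F           F        T                  T               T
T  F  F  F  |     T           F           T        T                  T               T
F  T  T  T  |     F           F           T        T                  T               T
F  T  T  F  |     F           F           F        T                  T               T
F  T  F  T  |     T           T           T        F                  T               F
F  T  F  F  |     T           T           F        F                  T               F
F  F  T  T  |     F           F           T        T                  T               T
F  F  T  F  |     F           F           F        T                  T               T
F  F  F  T  |     T           F           T        T                  T               T
F  F  F  F  |     T           F           F        T                  T               T
The formula is true on 10 of the 16 rows.

10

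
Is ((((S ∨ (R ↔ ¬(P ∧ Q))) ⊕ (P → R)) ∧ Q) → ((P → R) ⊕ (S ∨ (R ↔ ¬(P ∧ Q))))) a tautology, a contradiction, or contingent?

tautology

P | Q | R | S || (P ∧ Q) | ¬(P ∧ Q) | (R ↔ ¬(P ∧ Q)) | (S ∨ (R ↔ ¬(P ∧ Q))) | (P → R) | φ
T | T | T | T ||    T    |    F     |       F        |          T           |    T    | T
T | T | T | F ||    T    |    F     |       F        |          F           |    T    | T
T | T | F | T ||    T    |    F     |       T        |          T           |    F    | T
T | T | F | F ||    T    |    F     |       T        |          T           |    F    | T
T | F | T | T ||    F    |    T     |       T        |          T           |    T    | T
T | F | T | F ||    F    |    T     |       T        |          T           |    T    | T
T | F | F | T ||    F    |    T     |       F        |          T           |    F    | T
T | F | F | F ||    F    |    T     |       F        |          F           |    F    | T
F | T | T | T ||    F    |    T     |       T        |          T           |    T    | T
F | T | T | F ||    F    |    T     |       T        |          T           |    T    | T
F | T | F | T ||    F    |    T     |       F        |          T           |    T    | T
F | T | F | F ||    F    |    T     |       F        |          F           |    T    | T
F | F | T | T ||    F    |    T     |       T        |          T           |    T    | T
F | F | T | F ||    F    |    T     |       T        |          T           |    T    | T
F | F | F | T ||    F    |    T     |       F        |          T           |    T    | T
F | F | F | F ||    F    |    T     |       F        |          F           |    T    | T
Every row is T, so the formula is a tautology.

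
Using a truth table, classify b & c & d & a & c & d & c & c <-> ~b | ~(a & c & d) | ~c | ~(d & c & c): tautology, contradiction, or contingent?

contradiction

a  b  c  d  |  φ
1  1  1  1  |  0
1  1  1  0  |  0
1  1  0  1  |  0
1  1  0  0  |  0
1  0  1  1  |  0
1  0  1  0  |  0
1  0  0  1  |  0
1  0  0  0  |  0
0  1  1  1  |  0
0  1  1  0  |  0
0  1  0  1  |  0
0  1  0  0  |  0
0  0  1  1  |  0
0  0  1  0  |  0
0  0  0  1  |  0
0  0  0  0  |  0
Every row is 0, so the formula is a contradiction.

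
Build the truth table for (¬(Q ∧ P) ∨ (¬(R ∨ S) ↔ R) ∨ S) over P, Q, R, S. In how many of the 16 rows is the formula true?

14

P | Q | R | S | φ
- | - | - | - | -
1 | 1 | 1 | 1 | 1
1 | 1 | 1 | 0 | 0
1 | 1 | 0 | 1 | 1
1 | 1 | 0 | 0 | 0
1 | 0 | 1 | 1 | 1
1 | 0 | 1 | 0 | 1
1 | 0 | 0 | 1 | 1
1 | 0 | 0 | 0 | 1
0 | 1 | 1 | 1 | 1
0 | 1 | 1 | 0 | 1
0 | 1 | 0 | 1 | 1
0 | 1 | 0 | 0 | 1
0 | 0 | 1 | 1 | 1
0 | 0 | 1 | 0 | 1
0 | 0 | 0 | 1 | 1
0 | 0 | 0 | 0 | 1
The formula is true on 14 of the 16 rows.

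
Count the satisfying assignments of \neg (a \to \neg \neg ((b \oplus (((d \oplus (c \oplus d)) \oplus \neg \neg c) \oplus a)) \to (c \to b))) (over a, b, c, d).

2

a | b | c | d || φ
T | T | T | T || F
T | T | T | F || F
T | T | F | T || F
T | T | F | F || F
T | F | T | T || T
T | F | T | F || T
T | F | F | T || F
T | F | F | F || F
F | T | T | T || F
F | T | T | F || F
F | T | F | T || F
F | T | F | F || F
F | F | T | T || F
F | F | T | F || F
F | F | F | T || F
F | F | F | F || F
The formula is true on 2 of the 16 rows.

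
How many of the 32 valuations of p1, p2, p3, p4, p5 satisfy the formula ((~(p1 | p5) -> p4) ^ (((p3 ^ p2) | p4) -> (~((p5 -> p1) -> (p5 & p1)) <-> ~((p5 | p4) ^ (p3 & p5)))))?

18

  p1  |   p2  |   p3  |   p4  |   p5  ||   φ  
 True |  True |  True |  True |  True ||  True
 True |  True |  True |  True | False ||  True
 True |  True |  True | False |  True || False
 True |  True |  True | False | False || False
 True |  True | False |  True |  True || False
 True |  True | False |  True | False ||  True
 True |  True | False | False |  True || False
 True |  True | False | False | False || False
 True | False |  True |  True |  True ||  True
 True | False |  True |  True | False ||  True
 True | False |  True | False |  True ||  True
 True | False |  True | False | False || False
 True | False | False |  True |  True || False
 True | False | False |  True | False ||  True
 True | False | False | False |  True || False
 True | False | False | False | False || False
False |  True |  True |  True |  True ||  True
False |  True |  True |  True | False ||  True
False |  True |  True | False |  True || False
False |  True |  True | False | False ||  True
False |  True | False |  True |  True || False
False |  True | False |  True | False ||  True
False |  True | False | False |  True || False
False |  True | False | False | False ||  True
False | False |  True |  True |  True ||  True
False | False |  True |  True | False ||  True
False | False |  True | False |  True ||  True
False | False |  True | False | False ||  True
False | False | False |  True |  True || False
False | False | False |  True | False ||  True
False | False | False | False |  True || False
False | False | False | False | False ||  True
The formula is true on 18 of the 32 rows.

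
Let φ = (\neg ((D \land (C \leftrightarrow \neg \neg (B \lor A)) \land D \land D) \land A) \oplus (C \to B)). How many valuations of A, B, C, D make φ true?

A  B  C  D  |  φ
F  F  F  F  |  F
F  F  F  T  |  F
F  F  T  F  |  T
F  F  T  T  |  T
F  T  F  F  |  F
F  T  F  T  |  F
F  T  T  F  |  F
F  T  T  T  |  F
T  F  F  F  |  F
T  F  F  T  |  F
T  F  T  F  |  T
T  F  T  T  |  F
T  T  F  F  |  F
T  T  F  T  |  F
T  T  T  F  |  F
T  T  T  T  |  T
The formula is true on 4 of the 16 rows.

4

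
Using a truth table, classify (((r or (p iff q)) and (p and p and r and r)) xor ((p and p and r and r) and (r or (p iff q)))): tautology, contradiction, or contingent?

contradiction

p | q | r | (p iff q) | (r or (p iff q)) | (p and p and r and r) | φ
- | - | - | --------- | ---------------- | --------------------- | -
T | T | T |     T     |        T         |           T           | F
T | T | F |     T     |        T         |           F           | F
T | F | T |     F     |        T         |           T           | F
T | F | F |     F     |        F         |           F           | F
F | T | T |     F     |        T         |           F           | F
F | T | F |     F     |        F         |           F           | F
F | F | T |     T     |        T         |           F           | F
F | F | F |     T     |        T         |           F           | F
Every row is F, so the formula is a contradiction.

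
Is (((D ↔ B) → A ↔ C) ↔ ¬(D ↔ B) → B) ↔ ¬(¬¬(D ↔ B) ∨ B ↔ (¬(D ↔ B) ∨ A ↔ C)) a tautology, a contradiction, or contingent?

A  B  C  D  |  φ
T  T  T  T  |  F
T  T  T  F  |  F
T  T  F  T  |  F
T  T  F  F  |  F
T  F  T  T  |  F
T  F  T  F  |  F
T  F  F  T  |  F
T  F  F  F  |  F
F  T  T  T  |  F
F  T  T  F  |  F
F  T  F  T  |  F
F  T  F  F  |  F
F  F  T  T  |  F
F  F  T  F  |  F
F  F  F  T  |  F
F  F  F  F  |  F
Every row is F, so the formula is a contradiction.

contradiction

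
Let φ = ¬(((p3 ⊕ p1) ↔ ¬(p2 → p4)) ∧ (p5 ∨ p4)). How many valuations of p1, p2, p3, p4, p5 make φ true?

  p1  |   p2  |   p3  |   p4  |   p5  ||   φ  
False | False | False | False | False ||  True
False | False | False | False |  True || False
False | False | False |  True | False || False
False | False | False |  True |  True || False
False | False |  True | False | False ||  True
False | False |  True | False |  True ||  True
False | False |  True |  True | False ||  True
False | False |  True |  True |  True ||  True
False |  True | False | False | False ||  True
False |  True | False | False |  True ||  True
False |  True | False |  True | False || False
False |  True | False |  True |  True || False
False |  True |  True | False | False ||  True
False |  True |  True | False |  True || False
False |  True |  True |  True | False ||  True
False |  True |  True |  True |  True ||  True
 True | False | False | False | False ||  True
 True | False | False | False |  True ||  True
 True | False | False |  True | False ||  True
 True | False | False |  True |  True ||  True
 True | False |  True | False | False ||  True
 True | False |  True | False |  True || False
 True | False |  True |  True | False || False
 True | False |  True |  True |  True || False
 True |  True | False | False | False ||  True
 True |  True | False | False |  True || False
 True |  True | False |  True | False ||  True
 True |  True | False |  True |  True ||  True
 True |  True |  True | False | False ||  True
 True |  True |  True | False |  True ||  True
 True |  True |  True |  True | False || False
 True |  True |  True |  True |  True || False
The formula is true on 20 of the 32 rows.

20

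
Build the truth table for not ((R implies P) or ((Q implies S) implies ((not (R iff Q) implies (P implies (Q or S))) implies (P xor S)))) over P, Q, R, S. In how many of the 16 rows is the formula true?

P  Q  R  S  |  (R implies P)  (Q implies S)  (R iff Q)  not (R iff Q)  (Q or S)  (P implies (Q or S))  (P xor S)  φ
0  0  0  0  |        1              1            1            0           0               1                0      0
0  0  0  1  |        1              1            1            0           1               1                1      0
0  0  1  0  |        0              1            0            1           0               1                0      1
0  0  1  1  |        0              1            0            1           1               1                1      0
0  1  0  0  |        1              0            0            1           1               1                0      0
0  1  0  1  |        1              1            0            1           1               1                1      0
0  1  1  0  |        0              0            1            0           1               1                0      0
0  1  1  1  |        0              1            1            0           1               1                1      0
1  0  0  0  |        1              1            1            0           0               0                1      0
1  0  0  1  |        1              1            1            0           1               1                0      0
1  0  1  0  |        1              1            0            1           0               0                1      0
1  0  1  1  |        1              1            0            1           1               1                0      0
1  1  0  0  |        1              0            0            1           1               1                1      0
1  1  0  1  |        1              1            0            1           1               1                0      0
1  1  1  0  |        1              0            1            0           1               1                1      0
1  1  1  1  |        1              1            1            0           1               1                0      0
The formula is true on 1 of the 16 rows.

1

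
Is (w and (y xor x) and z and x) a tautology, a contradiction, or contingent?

  x   |   y   |   z   |   w   | (y xor x) | (w and (y xor x) and z and x)
----- | ----- | ----- | ----- | --------- | -----------------------------
False | False | False | False |   False   |             False            
False | False | False |  True |   False   |             False            
False | False |  True | False |   False   |             False            
False | False |  True |  True |   False   |             False            
False |  True | False | False |    True   |             False            
False |  True | False |  True |    True   |             False            
False |  True |  True | False |    True   |             False            
False |  True |  True |  True |    True   |             False            
 True | False | False | False |    True   |             False            
 True | False | False |  True |    True   |             False            
 True | False |  True | False |    True   |             False            
 True | False |  True |  True |    True   |              True            
 True |  True | False | False |   False   |             False            
 True |  True | False |  True |   False   |             False            
 True |  True |  True | False |   False   |             False            
 True |  True |  True |  True |   False   |             False            
1 of 16 rows are True, so the formula is contingent.

contingent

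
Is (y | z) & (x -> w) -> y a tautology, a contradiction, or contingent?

contingent

x  y  z  w     (y | z)  (x -> w)  ((y | z) & (x -> w))  (((y | z) & (x -> w)) -> y)
1  1  1  1        1        1               1                         1             
1  1  1  0        1        0               0                         1             
1  1  0  1        1        1               1                         1             
1  1  0  0        1        0               0                         1             
1  0  1  1        1        1               1                         0             
1  0  1  0        1        0               0                         1             
1  0  0  1        0        1               0                         1             
1  0  0  0        0        0               0                         1             
0  1  1  1        1        1               1                         1             
0  1  1  0        1        1               1                         1             
0  1  0  1        1        1               1                         1             
0  1  0  0        1        1               1                         1             
0  0  1  1        1        1               1                         0             
0  0  1  0        1        1               1                         0             
0  0  0  1        0        1               0                         1             
0  0  0  0        0        1               0                         1             
13 of 16 rows are 1, so the formula is contingent.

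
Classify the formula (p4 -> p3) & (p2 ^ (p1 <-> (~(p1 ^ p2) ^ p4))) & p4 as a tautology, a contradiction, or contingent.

p1 | p2 | p3 | p4 || (p4 -> p3) | (p1 ^ p2) | ~(p1 ^ p2) | (~(p1 ^ p2) ^ p4) | (p1 <-> (~(p1 ^ p2) ^ p4)) | φ
F  | F  | F  | F  ||     T      |     F     |     T      |         T         |             F              | F
F  | F  | F  | T  ||     F      |     F     |     T      |         F         |             T              | F
F  | F  | T  | F  ||     T      |     F     |     T      |         T         |             F              | F
F  | F  | T  | T  ||     T      |     F     |     T      |         F         |             T              | T
F  | T  | F  | F  ||     T      |     T     |     F      |         F         |             T              | F
F  | T  | F  | T  ||     F      |     T     |     F      |         T         |             F              | F
F  | T  | T  | F  ||     T      |     T     |     F      |         F         |             T              | F
F  | T  | T  | T  ||     T      |     T     |     F      |         T         |             F              | T
T  | F  | F  | F  ||     T      |     T     |     F      |         F         |             F              | F
T  | F  | F  | T  ||     F      |     T     |     F      |         T         |             T              | F
T  | F  | T  | F  ||     T      |     T     |     F      |         F         |             F              | F
T  | F  | T  | T  ||     T      |     T     |     F      |         T         |             T              | T
T  | T  | F  | F  ||     T      |     F     |     T      |         T         |             T              | F
T  | T  | F  | T  ||     F      |     F     |     T      |         F         |             F              | F
T  | T  | T  | F  ||     T      |     F     |     T      |         T         |             T              | F
T  | T  | T  | T  ||     T      |     F     |     T      |         F         |             F              | T
4 of 16 rows are T, so the formula is contingent.

contingent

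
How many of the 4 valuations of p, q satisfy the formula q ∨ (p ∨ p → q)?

3

p  q  |  (p ∨ p)  ((p ∨ p) → q)  (q ∨ ((p ∨ p) → q))
F  F  |     F           T                 T         
F  T  |     F           T                 T         
T  F  |     T           F                 F         
T  T  |     T           T                 T         
The formula is true on 3 of the 4 rows.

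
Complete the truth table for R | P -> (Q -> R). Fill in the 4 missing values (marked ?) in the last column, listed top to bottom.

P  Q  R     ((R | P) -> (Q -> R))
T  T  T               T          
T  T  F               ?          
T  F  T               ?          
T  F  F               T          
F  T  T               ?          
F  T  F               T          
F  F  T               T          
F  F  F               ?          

F, T, T, T

Row P=T, Q=T, R=F: (R | P) = T, (Q -> R) = F, so ((R | P) -> (Q -> R)) = F.
Row P=T, Q=F, R=T: (R | P) = T, (Q -> R) = T, so ((R | P) -> (Q -> R)) = T.
Row P=F, Q=T, R=T: (R | P) = T, (Q -> R) = T, so ((R | P) -> (Q -> R)) = T.
Row P=F, Q=F, R=F: (R | P) = F, (Q -> R) = T, so ((R | P) -> (Q -> R)) = T.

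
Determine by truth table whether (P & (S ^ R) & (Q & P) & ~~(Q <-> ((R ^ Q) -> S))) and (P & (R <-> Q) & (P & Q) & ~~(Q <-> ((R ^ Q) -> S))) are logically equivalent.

P  Q  R  S  |  φ  ψ
F  F  F  F  |  F  F
F  F  F  T  |  F  F
F  F  T  F  |  F  F
F  F  T  T  |  F  F
F  T  F  F  |  F  F
F  T  F  T  |  F  F
F  T  T  F  |  F  F
F  T  T  T  |  F  F
T  F  F  F  |  F  F
T  F  F  T  |  F  F
T  F  T  F  |  F  F
T  F  T  T  |  F  F
T  T  F  F  |  F  F
T  T  F  T  |  T  F
T  T  T  F  |  T  T
T  T  T  T  |  F  T
The columns differ at P=T, Q=T, R=F, S=T (φ=T, ψ=F), so they are not equivalent.

not equivalent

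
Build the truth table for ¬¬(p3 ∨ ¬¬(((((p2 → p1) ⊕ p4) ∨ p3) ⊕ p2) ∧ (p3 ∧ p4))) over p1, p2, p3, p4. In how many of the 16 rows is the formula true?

8

p1 | p2 | p3 | p4 | φ
-- | -- | -- | -- | -
1  | 1  | 1  | 1  | 1
1  | 1  | 1  | 0  | 1
1  | 1  | 0  | 1  | 0
1  | 1  | 0  | 0  | 0
1  | 0  | 1  | 1  | 1
1  | 0  | 1  | 0  | 1
1  | 0  | 0  | 1  | 0
1  | 0  | 0  | 0  | 0
0  | 1  | 1  | 1  | 1
0  | 1  | 1  | 0  | 1
0  | 1  | 0  | 1  | 0
0  | 1  | 0  | 0  | 0
0  | 0  | 1  | 1  | 1
0  | 0  | 1  | 0  | 1
0  | 0  | 0  | 1  | 0
0  | 0  | 0  | 0  | 0
The formula is true on 8 of the 16 rows.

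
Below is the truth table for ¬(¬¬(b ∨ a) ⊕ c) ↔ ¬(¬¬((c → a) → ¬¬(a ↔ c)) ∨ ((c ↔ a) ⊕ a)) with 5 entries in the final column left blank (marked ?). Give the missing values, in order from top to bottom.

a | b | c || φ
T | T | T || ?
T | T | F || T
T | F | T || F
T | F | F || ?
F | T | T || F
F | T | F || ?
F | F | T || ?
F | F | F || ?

F, T, T, T, F

Row a=T, b=T, c=T: ¬(¬¬(b ∨ a) ⊕ c) = T, ¬(¬¬((c → a) → ¬¬(a ↔ c)) ∨ ((c ↔ a) ⊕ a)) = F, so the formula = F.
Row a=T, b=F, c=F: ¬(¬¬(b ∨ a) ⊕ c) = F, ¬(¬¬((c → a) → ¬¬(a ↔ c)) ∨ ((c ↔ a) ⊕ a)) = F, so the formula = T.
Row a=F, b=T, c=F: ¬(¬¬(b ∨ a) ⊕ c) = F, ¬(¬¬((c → a) → ¬¬(a ↔ c)) ∨ ((c ↔ a) ⊕ a)) = F, so the formula = T.
Row a=F, b=F, c=T: ¬(¬¬(b ∨ a) ⊕ c) = F, ¬(¬¬((c → a) → ¬¬(a ↔ c)) ∨ ((c ↔ a) ⊕ a)) = F, so the formula = T.
Row a=F, b=F, c=F: ¬(¬¬(b ∨ a) ⊕ c) = T, ¬(¬¬((c → a) → ¬¬(a ↔ c)) ∨ ((c ↔ a) ⊕ a)) = F, so the formula = F.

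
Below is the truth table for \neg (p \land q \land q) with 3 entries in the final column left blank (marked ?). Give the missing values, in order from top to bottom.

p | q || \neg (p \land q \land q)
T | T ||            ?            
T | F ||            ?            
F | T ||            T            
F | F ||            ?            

F, T, T

Row p=T, q=T: (p \land q \land q) = T, so \neg (p \land q \land q) = F.
Row p=T, q=F: (p \land q \land q) = F, so \neg (p \land q \land q) = T.
Row p=F, q=F: (p \land q \land q) = F, so \neg (p \land q \land q) = T.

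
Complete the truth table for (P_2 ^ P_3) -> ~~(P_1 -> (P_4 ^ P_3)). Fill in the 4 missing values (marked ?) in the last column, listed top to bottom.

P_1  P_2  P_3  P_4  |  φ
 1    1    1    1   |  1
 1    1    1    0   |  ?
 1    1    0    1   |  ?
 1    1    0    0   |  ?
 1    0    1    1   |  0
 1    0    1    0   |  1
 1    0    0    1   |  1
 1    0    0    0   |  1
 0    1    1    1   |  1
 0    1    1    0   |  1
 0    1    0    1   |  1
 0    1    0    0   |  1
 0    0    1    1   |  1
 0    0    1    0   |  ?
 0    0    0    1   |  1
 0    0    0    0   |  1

1, 1, 0, 1

Row P_1=1, P_2=1, P_3=1, P_4=0: (P_2 ^ P_3) = 0, ~~(P_1 -> (P_4 ^ P_3)) = 1, so the formula = 1.
Row P_1=1, P_2=1, P_3=0, P_4=1: (P_2 ^ P_3) = 1, ~~(P_1 -> (P_4 ^ P_3)) = 1, so the formula = 1.
Row P_1=1, P_2=1, P_3=0, P_4=0: (P_2 ^ P_3) = 1, ~~(P_1 -> (P_4 ^ P_3)) = 0, so the formula = 0.
Row P_1=0, P_2=0, P_3=1, P_4=0: (P_2 ^ P_3) = 1, ~~(P_1 -> (P_4 ^ P_3)) = 1, so the formula = 1.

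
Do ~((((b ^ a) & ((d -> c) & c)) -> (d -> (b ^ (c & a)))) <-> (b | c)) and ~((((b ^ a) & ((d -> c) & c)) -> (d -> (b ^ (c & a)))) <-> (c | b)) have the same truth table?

equivalent

  a   |   b   |   c   |   d   |   φ   |   ψ  
----- | ----- | ----- | ----- | ----- | -----
 True |  True |  True |  True | False | False
 True |  True |  True | False | False | False
 True |  True | False |  True | False | False
 True |  True | False | False | False | False
 True | False |  True |  True | False | False
 True | False |  True | False | False | False
 True | False | False |  True |  True |  True
 True | False | False | False |  True |  True
False |  True |  True |  True | False | False
False |  True |  True | False | False | False
False |  True | False |  True | False | False
False |  True | False | False | False | False
False | False |  True |  True | False | False
False | False |  True | False | False | False
False | False | False |  True |  True |  True
False | False | False | False |  True |  True
The columns for φ and ψ agree on every row, so they are logically equivalent.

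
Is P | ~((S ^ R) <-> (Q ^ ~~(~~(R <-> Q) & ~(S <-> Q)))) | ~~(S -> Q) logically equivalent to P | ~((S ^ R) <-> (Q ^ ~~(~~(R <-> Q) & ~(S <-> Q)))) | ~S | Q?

equivalent

P | Q | R | S | φ | ψ
- | - | - | - | - | -
T | T | T | T | T | T
T | T | T | F | T | T
T | T | F | T | T | T
T | T | F | F | T | T
T | F | T | T | T | T
T | F | T | F | T | T
T | F | F | T | T | T
T | F | F | F | T | T
F | T | T | T | T | T
F | T | T | F | T | T
F | T | F | T | T | T
F | T | F | F | T | T
F | F | T | T | F | F
F | F | T | F | T | T
F | F | F | T | F | F
F | F | F | F | T | T
The columns for φ and ψ agree on every row, so they are logically equivalent.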